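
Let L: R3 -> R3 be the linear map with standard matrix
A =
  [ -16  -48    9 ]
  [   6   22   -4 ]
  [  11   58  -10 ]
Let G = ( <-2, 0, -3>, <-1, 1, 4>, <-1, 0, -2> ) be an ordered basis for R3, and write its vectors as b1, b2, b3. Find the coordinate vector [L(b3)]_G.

Column 3 of [L]_G is the G-coordinate vector of L(b3).
In standard coordinates L(b3) = A b3 = <-2, 2, 9>.
Converting to G: <-2, 2, 9> = b1 + 2b2 - 2b3, so the coordinate vector is <1, 2, -2>.

<1, 2, -2>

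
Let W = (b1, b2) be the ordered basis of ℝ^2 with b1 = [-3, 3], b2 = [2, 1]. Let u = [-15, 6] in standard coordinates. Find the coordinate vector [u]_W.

[3, -3]

We seek scalars with c_1 b1 + c_2 b2 = u; equivalently solve M c = u where the columns of M are b1, b2.
System: -3c_1 + 2c_2 = -15, 3c_1 + c_2 = 6; solving gives c_1 = 3, c_2 = -3.
Check: 3b1 - 3b2 = [-15, 6].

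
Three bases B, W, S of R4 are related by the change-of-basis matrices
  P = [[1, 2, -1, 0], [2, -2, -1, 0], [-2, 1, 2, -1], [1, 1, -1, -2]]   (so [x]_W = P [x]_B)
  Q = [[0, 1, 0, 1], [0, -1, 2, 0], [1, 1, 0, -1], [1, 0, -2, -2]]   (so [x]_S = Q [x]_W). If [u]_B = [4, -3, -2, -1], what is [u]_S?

Apply P to get W-coordinates [0, 16, -14, 5], then Q to get S-coordinates.
The result is [u]_S = [21, -44, 11, 18].

[21, -44, 11, 18]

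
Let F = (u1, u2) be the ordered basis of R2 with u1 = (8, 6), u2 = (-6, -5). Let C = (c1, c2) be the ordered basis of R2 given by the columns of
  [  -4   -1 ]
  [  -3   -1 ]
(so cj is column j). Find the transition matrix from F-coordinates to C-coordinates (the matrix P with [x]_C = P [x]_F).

[[-2, 1], [0, 2]]

Column j of P is [uj]_C, since P maps F-coordinates to C-coordinates.
Expressing u1 in C: u1 = -2c1 + 0·c2, so column 1 of P is (-2, 0).
Doing the same for each uj gives P = [[-2, 1], [0, 2]].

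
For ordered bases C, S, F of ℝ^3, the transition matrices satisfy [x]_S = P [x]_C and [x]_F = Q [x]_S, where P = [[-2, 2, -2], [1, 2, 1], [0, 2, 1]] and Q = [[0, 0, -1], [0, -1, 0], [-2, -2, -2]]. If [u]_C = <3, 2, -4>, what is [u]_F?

Apply P to get S-coordinates <6, 3, 0>, then Q to get F-coordinates.
The result is [u]_F = <0, -3, -18>.

<0, -3, -18>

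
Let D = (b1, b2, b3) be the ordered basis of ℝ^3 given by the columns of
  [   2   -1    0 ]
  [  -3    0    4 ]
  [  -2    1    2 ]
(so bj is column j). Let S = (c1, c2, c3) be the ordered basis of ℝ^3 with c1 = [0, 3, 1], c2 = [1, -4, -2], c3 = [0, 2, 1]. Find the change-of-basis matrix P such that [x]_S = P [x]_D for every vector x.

Let M have columns bj and N have columns cj. Then for every x, N [x]_S = x = M [x]_D, so P = N^(-1) M.
Since det N = -1, N^(-1) has integer entries; multiplying gives P = [[1, -2, 0], [2, -1, 0], [1, 1, 2]].

[[1, -2, 0], [2, -1, 0], [1, 1, 2]]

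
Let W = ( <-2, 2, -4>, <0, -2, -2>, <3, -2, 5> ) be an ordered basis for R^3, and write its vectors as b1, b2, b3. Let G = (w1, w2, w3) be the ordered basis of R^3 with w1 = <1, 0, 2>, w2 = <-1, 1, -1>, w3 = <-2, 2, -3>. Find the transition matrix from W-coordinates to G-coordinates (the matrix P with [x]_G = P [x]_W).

Take x = bj: its W-coordinates are the j-th standard unit vector, so P e_j — column j of P — equals [bj]_G.
b1 = 0·w1 - 2w2 + 2w3, giving column 1 = <0, -2, 2>; repeating for each j gives P = [[0, -2, 1], [-2, -2, 0], [2, 0, -1]].

[[0, -2, 1], [-2, -2, 0], [2, 0, -1]]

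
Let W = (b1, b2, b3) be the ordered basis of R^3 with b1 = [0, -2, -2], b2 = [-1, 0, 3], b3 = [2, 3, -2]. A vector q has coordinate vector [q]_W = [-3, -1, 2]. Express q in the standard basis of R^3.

q = M [q]_W, where M has columns b1, ..., b3.
Carrying out the matrix-vector product, q = [5, 12, -1].

[5, 12, -1]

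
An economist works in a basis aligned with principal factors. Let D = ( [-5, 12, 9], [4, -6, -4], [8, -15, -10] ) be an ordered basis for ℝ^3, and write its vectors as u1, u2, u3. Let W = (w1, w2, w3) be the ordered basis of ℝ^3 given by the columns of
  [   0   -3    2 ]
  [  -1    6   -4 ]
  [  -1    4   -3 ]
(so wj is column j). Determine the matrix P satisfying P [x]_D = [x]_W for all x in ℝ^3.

[[-2, -2, -1], [1, 0, -2], [-1, 2, 1]]

Column j of P is [uj]_W, since P maps D-coordinates to W-coordinates.
Expressing u1 in W: u1 = -2w1 + w2 - w3, so column 1 of P is [-2, 1, -1].
Doing the same for each uj gives P = [[-2, -2, -1], [1, 0, -2], [-1, 2, 1]].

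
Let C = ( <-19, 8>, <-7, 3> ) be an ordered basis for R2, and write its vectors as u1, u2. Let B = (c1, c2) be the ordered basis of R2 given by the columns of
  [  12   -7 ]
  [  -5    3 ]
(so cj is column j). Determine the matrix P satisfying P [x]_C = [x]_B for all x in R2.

Take x = uj: its C-coordinates are the j-th standard unit vector, so P e_j — column j of P — equals [uj]_B.
u1 = -c1 + c2, giving column 1 = <-1, 1>; repeating for each j gives P = [[-1, 0], [1, 1]].

[[-1, 0], [1, 1]]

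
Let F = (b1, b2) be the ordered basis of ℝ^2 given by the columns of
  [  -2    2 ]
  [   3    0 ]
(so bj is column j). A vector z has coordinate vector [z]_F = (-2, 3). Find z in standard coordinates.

By definition z = -2b1 + 3b2.
Summing componentwise gives (10, -6).

(10, -6)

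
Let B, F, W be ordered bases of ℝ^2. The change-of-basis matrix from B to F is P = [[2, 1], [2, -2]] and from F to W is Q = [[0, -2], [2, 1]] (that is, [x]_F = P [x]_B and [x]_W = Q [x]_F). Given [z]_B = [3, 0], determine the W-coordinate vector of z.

First [z]_F = P [z]_B = [6, 6].
Then [z]_W = Q [z]_F = [-12, 18].

[-12, 18]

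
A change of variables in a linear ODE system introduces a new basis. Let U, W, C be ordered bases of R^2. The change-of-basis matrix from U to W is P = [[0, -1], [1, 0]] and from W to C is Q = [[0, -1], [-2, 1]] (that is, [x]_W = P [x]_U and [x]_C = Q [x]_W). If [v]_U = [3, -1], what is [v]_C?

[-3, 1]

First [v]_W = P [v]_U = [1, 3].
Then [v]_C = Q [v]_W = [-3, 1].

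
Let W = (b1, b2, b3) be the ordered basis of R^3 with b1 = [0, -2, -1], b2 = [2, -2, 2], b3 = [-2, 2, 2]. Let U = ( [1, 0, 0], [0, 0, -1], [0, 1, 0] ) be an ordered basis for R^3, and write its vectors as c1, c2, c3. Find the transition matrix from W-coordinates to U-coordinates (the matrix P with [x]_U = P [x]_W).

[[0, 2, -2], [1, -2, -2], [-2, -2, 2]]

Take x = bj: its W-coordinates are the j-th standard unit vector, so P e_j — column j of P — equals [bj]_U.
b1 = 0·c1 + c2 - 2c3, giving column 1 = [0, 1, -2]; repeating for each j gives P = [[0, 2, -2], [1, -2, -2], [-2, -2, 2]].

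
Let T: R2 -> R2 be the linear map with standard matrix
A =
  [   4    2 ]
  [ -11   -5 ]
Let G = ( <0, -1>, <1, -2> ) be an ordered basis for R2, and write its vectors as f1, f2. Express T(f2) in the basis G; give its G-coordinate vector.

<1, 0>

Compute T(f2) = A f2 = <0, -1> in standard coordinates.
Then write this in G-coordinates: solve for y in y_1 f1 + y_2 f2 = <0, -1>.
This gives y = <1, 0>, which is column 2 of [T]_G.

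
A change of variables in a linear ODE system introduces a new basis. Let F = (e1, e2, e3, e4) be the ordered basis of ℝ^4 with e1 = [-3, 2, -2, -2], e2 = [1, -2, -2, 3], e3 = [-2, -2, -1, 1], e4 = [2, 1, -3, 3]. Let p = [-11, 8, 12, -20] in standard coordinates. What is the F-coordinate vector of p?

[p]_F is the unique c with M c = p, where M has columns e1, ..., e4.
Row-reducing the augmented matrix [M | p] gives c = (1, -4, 0, -2).
Check: e1 - 4e2 + 0·e3 - 2e4 = [-11, 8, 12, -20].

[1, -4, 0, -2]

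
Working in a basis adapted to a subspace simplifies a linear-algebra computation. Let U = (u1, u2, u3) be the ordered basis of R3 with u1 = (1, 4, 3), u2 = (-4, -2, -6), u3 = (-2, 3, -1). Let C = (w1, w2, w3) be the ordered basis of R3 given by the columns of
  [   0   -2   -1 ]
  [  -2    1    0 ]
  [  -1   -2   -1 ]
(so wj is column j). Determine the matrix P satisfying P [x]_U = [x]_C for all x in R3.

[[-2, 2, -1], [0, 2, 1], [-1, 0, 0]]

Take x = uj: its U-coordinates are the j-th standard unit vector, so P e_j — column j of P — equals [uj]_C.
u1 = -2w1 + 0·w2 - w3, giving column 1 = (-2, 0, -1); repeating for each j gives P = [[-2, 2, -1], [0, 2, 1], [-1, 0, 0]].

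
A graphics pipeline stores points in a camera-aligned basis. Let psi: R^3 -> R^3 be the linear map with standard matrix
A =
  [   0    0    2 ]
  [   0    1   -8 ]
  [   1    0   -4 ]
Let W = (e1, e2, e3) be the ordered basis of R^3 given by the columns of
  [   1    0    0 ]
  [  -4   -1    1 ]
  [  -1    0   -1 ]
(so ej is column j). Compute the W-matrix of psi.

With P the matrix whose columns are e1, ..., e3, [psi]_W = P^(-1) A P.
Column by column: psi(e1) = A e1 = [-2, 4, 5]; its W-coordinates [-2, 1, -3] give column 1.
Continuing for each basis vector yields [psi]_W = [[-2, 0, -2], [1, 1, -3], [-3, 0, -2]].

[[-2, 0, -2], [1, 1, -3], [-3, 0, -2]]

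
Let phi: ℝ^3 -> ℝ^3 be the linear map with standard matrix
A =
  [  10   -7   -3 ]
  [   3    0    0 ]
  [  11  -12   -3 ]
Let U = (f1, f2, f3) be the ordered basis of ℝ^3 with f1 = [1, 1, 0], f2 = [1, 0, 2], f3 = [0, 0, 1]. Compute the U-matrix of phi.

[[3, 3, 0], [0, 1, -3], [-1, 3, 3]]

Let P have columns f1, ..., f3. Then [phi]_U = P^(-1) A P.
Here det P = -1, so P^(-1) is integer; computing A P first and then P^(-1)(A P) gives [[3, 3, 0], [0, 1, -3], [-1, 3, 3]].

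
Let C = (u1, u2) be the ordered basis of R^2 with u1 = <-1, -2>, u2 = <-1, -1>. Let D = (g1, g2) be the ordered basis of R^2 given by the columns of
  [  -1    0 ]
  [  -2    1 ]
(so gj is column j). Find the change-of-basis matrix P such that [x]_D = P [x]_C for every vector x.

[[1, 1], [0, 1]]

Take x = uj: its C-coordinates are the j-th standard unit vector, so P e_j — column j of P — equals [uj]_D.
u1 = g1 + 0·g2, giving column 1 = <1, 0>; repeating for each j gives P = [[1, 1], [0, 1]].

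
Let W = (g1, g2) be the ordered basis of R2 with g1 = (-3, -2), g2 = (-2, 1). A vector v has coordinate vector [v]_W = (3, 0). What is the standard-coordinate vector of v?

(-9, -6)

v = M [v]_W, where M has columns g1, g2.
Carrying out the matrix-vector product, v = (-9, -6).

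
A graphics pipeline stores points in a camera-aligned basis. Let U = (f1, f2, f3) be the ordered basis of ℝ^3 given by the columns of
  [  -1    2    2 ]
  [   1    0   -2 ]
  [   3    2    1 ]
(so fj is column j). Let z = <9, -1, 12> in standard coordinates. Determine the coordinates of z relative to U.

[z]_U is the unique c with M c = z, where M has columns f1, ..., f3.
Gaussian elimination on [M | z] yields c = (1, 4, 1).
Check: f1 + 4f2 + f3 = <9, -1, 12>.

<1, 4, 1>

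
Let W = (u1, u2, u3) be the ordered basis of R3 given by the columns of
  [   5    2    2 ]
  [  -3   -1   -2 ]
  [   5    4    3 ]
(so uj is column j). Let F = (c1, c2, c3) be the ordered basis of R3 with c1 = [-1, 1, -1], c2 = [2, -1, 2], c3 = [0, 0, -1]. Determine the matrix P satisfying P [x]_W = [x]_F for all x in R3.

Let M have columns uj and N have columns cj. Then for every x, N [x]_F = x = M [x]_W, so P = N^(-1) M.
Since det N = 1, N^(-1) has integer entries; multiplying gives P = [[-1, 0, -2], [2, 1, 0], [0, -2, -1]].

[[-1, 0, -2], [2, 1, 0], [0, -2, -1]]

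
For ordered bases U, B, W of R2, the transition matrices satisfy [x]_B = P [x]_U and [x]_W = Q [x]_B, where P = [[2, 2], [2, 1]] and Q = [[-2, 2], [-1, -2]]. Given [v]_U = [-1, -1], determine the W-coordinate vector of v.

[2, 10]

Composing the changes, [v]_W = Q P [v]_U.
Q P = [[0, -2], [-6, -4]]; applying this to [-1, -1] gives [2, 10].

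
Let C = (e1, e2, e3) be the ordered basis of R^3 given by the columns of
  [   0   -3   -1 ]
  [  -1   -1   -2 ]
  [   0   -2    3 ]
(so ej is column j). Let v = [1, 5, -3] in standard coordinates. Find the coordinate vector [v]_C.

[v]_C is the unique c with M c = v, where M has columns e1, ..., e3.
Gaussian elimination on [M | v] yields c = (-3, 0, -1).
Check: -3e1 + 0·e2 - e3 = [1, 5, -3].

[-3, 0, -1]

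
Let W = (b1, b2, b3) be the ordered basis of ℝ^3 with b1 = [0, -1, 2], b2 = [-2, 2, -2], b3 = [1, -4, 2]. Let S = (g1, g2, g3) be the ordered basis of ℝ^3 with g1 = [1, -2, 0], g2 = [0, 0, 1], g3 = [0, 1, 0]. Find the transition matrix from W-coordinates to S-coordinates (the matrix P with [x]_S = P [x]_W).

[[0, -2, 1], [2, -2, 2], [-1, -2, -2]]

Let M have columns bj and N have columns gj. Then for every x, N [x]_S = x = M [x]_W, so P = N^(-1) M.
Since det N = -1, N^(-1) has integer entries; multiplying gives P = [[0, -2, 1], [2, -2, 2], [-1, -2, -2]].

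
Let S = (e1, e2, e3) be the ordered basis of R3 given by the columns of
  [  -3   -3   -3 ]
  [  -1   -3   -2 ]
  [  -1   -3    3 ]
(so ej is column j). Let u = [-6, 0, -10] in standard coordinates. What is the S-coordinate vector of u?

[4, 0, -2]

[u]_S is the unique c with M c = u, where M has columns e1, ..., e3.
Row-reducing the augmented matrix [M | u] gives c = (4, 0, -2).
Check: 4e1 + 0·e2 - 2e3 = [-6, 0, -10].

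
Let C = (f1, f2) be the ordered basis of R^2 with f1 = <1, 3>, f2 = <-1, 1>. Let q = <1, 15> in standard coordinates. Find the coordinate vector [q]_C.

[q]_C is the unique c with M c = q, where M has columns f1, f2.
System: c_1 - c_2 = 1, 3c_1 + c_2 = 15; solving gives c_1 = 4, c_2 = 3.
Check: 4f1 + 3f2 = <1, 15>.

<4, 3>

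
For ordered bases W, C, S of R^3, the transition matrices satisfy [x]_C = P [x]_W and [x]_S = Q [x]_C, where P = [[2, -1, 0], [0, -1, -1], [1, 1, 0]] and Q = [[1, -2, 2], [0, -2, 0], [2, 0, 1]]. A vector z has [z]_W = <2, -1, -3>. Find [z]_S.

<-1, -8, 11>

First [z]_C = P [z]_W = <5, 4, 1>.
Then [z]_S = Q [z]_C = <-1, -8, 11>.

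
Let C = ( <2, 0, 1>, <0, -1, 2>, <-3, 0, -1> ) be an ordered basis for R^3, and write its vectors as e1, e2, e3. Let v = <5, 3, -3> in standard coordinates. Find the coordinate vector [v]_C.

<4, -3, 1>

[v]_C is the unique c with M c = v, where M has columns e1, ..., e3.
Solving this 3x3 system gives c = (4, -3, 1).
Check: 4e1 - 3e2 + e3 = <5, 3, -3>.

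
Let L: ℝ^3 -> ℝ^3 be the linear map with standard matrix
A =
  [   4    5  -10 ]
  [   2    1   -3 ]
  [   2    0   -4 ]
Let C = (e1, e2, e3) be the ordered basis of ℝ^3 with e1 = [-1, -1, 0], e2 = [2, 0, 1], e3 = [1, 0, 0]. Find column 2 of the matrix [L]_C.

[-1, 0, -3]

Column 2 of [L]_C is the C-coordinate vector of L(e2).
In standard coordinates L(e2) = A e2 = [-2, 1, 0].
Converting to C: [-2, 1, 0] = -e1 + 0·e2 - 3e3, so the coordinate vector is [-1, 0, -3].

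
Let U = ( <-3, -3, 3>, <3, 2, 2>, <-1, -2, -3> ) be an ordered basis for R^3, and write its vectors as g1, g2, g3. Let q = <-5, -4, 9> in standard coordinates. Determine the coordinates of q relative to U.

Write q = c_1 g1 + ... + c_3 g3 and solve for the c_i.
Row-reducing the augmented matrix [M | q] gives c = (2, 0, -1).
Check: 2g1 + 0·g2 - g3 = <-5, -4, 9>.

<2, 0, -1>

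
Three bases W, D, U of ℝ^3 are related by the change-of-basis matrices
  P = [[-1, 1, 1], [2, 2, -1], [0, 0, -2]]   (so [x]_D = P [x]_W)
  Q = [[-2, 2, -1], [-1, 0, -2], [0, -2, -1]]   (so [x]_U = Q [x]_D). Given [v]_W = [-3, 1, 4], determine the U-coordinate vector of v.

First [v]_D = P [v]_W = [8, -8, -8].
Then [v]_U = Q [v]_D = [-24, 8, 24].

[-24, 8, 24]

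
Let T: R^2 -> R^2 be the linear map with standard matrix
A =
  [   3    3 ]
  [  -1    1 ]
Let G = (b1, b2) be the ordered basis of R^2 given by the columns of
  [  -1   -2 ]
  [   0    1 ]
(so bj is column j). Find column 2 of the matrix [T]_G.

(-3, 3)

Column 2 of [T]_G is the G-coordinate vector of T(b2).
In standard coordinates T(b2) = A b2 = (-3, 3).
Converting to G: (-3, 3) = -3b1 + 3b2, so the coordinate vector is (-3, 3).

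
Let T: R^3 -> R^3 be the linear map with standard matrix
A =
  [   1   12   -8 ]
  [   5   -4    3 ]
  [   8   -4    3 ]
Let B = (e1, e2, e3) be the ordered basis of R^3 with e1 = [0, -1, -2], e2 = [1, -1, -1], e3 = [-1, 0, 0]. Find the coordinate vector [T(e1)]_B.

Compute T(e1) = A e1 = [4, -2, -2] in standard coordinates.
Then write this in B-coordinates: solve for y in y_1 e1 + ... + y_3 e3 = [4, -2, -2].
This gives y = [0, 2, -2], which is column 1 of [T]_B.

[0, 2, -2]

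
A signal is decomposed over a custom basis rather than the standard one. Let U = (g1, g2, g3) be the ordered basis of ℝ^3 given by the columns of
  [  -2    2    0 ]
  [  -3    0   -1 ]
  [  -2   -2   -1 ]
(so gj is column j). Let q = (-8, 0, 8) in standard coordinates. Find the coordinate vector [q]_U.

[q]_U is the unique c with M c = q, where M has columns g1, ..., g3.
Solving this 3x3 system gives c = (0, -4, 0).
Check: 0·g1 - 4g2 + 0·g3 = (-8, 0, 8).

(0, -4, 0)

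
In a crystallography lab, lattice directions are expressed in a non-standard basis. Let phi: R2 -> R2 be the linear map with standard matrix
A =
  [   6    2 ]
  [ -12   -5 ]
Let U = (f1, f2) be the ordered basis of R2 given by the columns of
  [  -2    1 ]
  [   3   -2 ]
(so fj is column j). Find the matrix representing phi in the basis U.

[[3, -2], [0, -2]]

Let P have columns f1, f2. Then [phi]_U = P^(-1) A P.
Here det P = 1, so P^(-1) is integer; computing A P first and then P^(-1)(A P) gives [[3, -2], [0, -2]].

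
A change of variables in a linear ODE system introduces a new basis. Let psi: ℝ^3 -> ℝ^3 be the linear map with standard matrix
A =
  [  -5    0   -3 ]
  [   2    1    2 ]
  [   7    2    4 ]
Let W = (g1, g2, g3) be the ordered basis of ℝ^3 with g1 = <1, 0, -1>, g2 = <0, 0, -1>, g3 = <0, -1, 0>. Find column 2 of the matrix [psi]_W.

Compute psi(g2) = A g2 = <3, -2, -4> in standard coordinates.
Then write this in W-coordinates: solve for y in y_1 g1 + ... + y_3 g3 = <3, -2, -4>.
This gives y = <3, 1, 2>, which is column 2 of [psi]_W.

<3, 1, 2>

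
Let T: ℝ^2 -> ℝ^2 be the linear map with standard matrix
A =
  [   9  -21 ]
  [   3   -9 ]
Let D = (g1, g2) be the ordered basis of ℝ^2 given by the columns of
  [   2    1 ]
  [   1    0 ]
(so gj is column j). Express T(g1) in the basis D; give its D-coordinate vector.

(-3, 3)

Column 1 of [T]_D is the D-coordinate vector of T(g1).
In standard coordinates T(g1) = A g1 = (-3, -3).
Converting to D: (-3, -3) = -3g1 + 3g2, so the coordinate vector is (-3, 3).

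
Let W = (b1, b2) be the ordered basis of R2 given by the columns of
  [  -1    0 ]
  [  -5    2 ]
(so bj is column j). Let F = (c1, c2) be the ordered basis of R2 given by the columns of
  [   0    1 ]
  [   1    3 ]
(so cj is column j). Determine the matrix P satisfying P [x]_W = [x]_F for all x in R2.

[[-2, 2], [-1, 0]]

Let M have columns bj and N have columns cj. Then for every x, N [x]_F = x = M [x]_W, so P = N^(-1) M.
Since det N = -1, N^(-1) has integer entries; multiplying gives P = [[-2, 2], [-1, 0]].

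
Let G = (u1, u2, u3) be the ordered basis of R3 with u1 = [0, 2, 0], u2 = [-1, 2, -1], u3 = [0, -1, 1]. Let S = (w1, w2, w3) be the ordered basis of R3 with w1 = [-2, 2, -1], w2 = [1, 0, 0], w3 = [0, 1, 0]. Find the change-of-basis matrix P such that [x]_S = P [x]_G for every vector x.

Let M have columns uj and N have columns wj. Then for every x, N [x]_S = x = M [x]_G, so P = N^(-1) M.
Since det N = -1, N^(-1) has integer entries; multiplying gives P = [[0, 1, -1], [0, 1, -2], [2, 0, 1]].

[[0, 1, -1], [0, 1, -2], [2, 0, 1]]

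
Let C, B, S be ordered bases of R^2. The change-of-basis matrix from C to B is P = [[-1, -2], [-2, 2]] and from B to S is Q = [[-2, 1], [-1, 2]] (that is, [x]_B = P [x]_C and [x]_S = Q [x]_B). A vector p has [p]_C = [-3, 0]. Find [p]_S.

[0, 9]

First [p]_B = P [p]_C = [3, 6].
Then [p]_S = Q [p]_B = [0, 9].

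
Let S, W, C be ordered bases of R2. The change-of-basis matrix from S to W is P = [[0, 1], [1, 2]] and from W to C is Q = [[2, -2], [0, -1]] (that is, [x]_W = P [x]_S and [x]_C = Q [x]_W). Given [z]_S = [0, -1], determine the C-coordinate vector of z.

[2, 2]

First [z]_W = P [z]_S = [-1, -2].
Then [z]_C = Q [z]_W = [2, 2].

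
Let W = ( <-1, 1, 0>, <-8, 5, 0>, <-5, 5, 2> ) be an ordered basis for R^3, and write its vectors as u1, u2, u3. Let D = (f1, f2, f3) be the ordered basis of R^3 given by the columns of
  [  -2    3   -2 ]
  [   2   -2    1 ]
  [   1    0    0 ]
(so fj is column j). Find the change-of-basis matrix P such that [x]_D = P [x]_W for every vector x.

Let M have columns uj and N have columns fj. Then for every x, N [x]_D = x = M [x]_W, so P = N^(-1) M.
Since det N = -1, N^(-1) has integer entries; multiplying gives P = [[0, 0, 2], [-1, -2, -1], [-1, 1, -1]].

[[0, 0, 2], [-1, -2, -1], [-1, 1, -1]]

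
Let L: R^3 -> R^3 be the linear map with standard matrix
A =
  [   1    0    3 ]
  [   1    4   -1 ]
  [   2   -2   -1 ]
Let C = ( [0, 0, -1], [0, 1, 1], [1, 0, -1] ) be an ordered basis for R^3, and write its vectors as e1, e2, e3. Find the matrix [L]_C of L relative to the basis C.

[[3, 3, 1], [1, 3, 2], [-3, 3, -2]]

With P the matrix whose columns are e1, ..., e3, [L]_C = P^(-1) A P.
Column by column: L(e1) = A e1 = [-3, 1, 1]; its C-coordinates [3, 1, -3] give column 1.
Continuing for each basis vector yields [L]_C = [[3, 3, 1], [1, 3, 2], [-3, 3, -2]].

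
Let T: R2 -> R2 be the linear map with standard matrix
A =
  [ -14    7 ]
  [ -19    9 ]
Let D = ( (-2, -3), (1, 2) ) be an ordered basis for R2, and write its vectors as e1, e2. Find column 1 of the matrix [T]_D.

(-3, 1)

Column 1 of [T]_D is the D-coordinate vector of T(e1).
In standard coordinates T(e1) = A e1 = (7, 11).
Converting to D: (7, 11) = -3e1 + e2, so the coordinate vector is (-3, 1).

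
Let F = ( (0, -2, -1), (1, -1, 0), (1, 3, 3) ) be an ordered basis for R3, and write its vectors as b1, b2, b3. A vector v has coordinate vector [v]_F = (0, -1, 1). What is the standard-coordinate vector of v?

(0, 4, 3)

v = M [v]_F, where M has columns b1, ..., b3.
Carrying out the matrix-vector product, v = (0, 4, 3).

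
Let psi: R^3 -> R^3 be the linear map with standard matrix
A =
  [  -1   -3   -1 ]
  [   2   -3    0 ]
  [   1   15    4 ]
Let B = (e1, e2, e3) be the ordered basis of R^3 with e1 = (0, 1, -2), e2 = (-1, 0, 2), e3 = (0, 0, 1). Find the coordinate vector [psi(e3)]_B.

Column 3 of [psi]_B is the B-coordinate vector of psi(e3).
In standard coordinates psi(e3) = A e3 = (-1, 0, 4).
Converting to B: (-1, 0, 4) = 0·e1 + e2 + 2e3, so the coordinate vector is (0, 1, 2).

(0, 1, 2)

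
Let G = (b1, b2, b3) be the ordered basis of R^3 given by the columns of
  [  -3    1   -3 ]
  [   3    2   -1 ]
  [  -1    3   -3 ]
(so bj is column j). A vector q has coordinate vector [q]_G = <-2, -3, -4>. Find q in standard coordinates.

<15, -8, 5>

q = M [q]_G, where M has columns b1, ..., b3.
Carrying out the matrix-vector product, q = <15, -8, 5>.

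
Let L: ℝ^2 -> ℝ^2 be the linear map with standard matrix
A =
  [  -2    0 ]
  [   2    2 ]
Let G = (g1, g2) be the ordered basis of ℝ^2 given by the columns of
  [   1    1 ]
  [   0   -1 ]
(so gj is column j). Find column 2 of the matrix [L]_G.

Compute L(g2) = A g2 = (-2, 0) in standard coordinates.
Then write this in G-coordinates: solve for y in y_1 g1 + y_2 g2 = (-2, 0).
This gives y = (-2, 0), which is column 2 of [L]_G.

(-2, 0)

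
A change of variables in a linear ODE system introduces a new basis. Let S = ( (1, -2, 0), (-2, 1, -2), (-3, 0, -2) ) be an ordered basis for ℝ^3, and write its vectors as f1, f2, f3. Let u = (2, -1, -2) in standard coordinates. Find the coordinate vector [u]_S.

(2, 3, -2)

We seek scalars with c_1 f1 + ... + c_3 f3 = u; equivalently solve M c = u where the columns of M are f1, ..., f3.
Solving this 3x3 system gives c = (2, 3, -2).
Check: 2f1 + 3f2 - 2f3 = (2, -1, -2).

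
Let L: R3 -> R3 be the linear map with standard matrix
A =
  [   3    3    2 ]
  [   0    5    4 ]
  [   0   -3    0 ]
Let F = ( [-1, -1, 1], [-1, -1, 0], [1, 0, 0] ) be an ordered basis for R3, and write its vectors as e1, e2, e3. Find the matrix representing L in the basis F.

[[3, 3, 0], [-2, 2, 0], [-3, -1, 3]]

With P the matrix whose columns are e1, ..., e3, [L]_F = P^(-1) A P.
Column by column: L(e1) = A e1 = [-4, -1, 3]; its F-coordinates [3, -2, -3] give column 1.
Continuing for each basis vector yields [L]_F = [[3, 3, 0], [-2, 2, 0], [-3, -1, 3]].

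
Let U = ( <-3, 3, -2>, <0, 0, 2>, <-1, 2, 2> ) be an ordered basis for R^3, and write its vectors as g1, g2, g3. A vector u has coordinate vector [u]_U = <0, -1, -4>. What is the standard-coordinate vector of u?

<4, -8, -10>

u = M [u]_U, where M has columns g1, ..., g3.
Carrying out the matrix-vector product, u = <4, -8, -10>.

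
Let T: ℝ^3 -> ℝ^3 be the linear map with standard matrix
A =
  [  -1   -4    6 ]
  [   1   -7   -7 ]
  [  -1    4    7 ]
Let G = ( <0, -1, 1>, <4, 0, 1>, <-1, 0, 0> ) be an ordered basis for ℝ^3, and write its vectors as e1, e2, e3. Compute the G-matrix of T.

The j-th column of [T]_G is [T(ej)]_G.
T(e1) = A e1 = <10, 0, 3> = 0·e1 + 3e2 + 2e3, so column 1 is <0, 3, 2>.
Repeating for e2, e3 and assembling the columns gives [[0, 3, 1], [3, 0, 0], [2, -2, -1]].

[[0, 3, 1], [3, 0, 0], [2, -2, -1]]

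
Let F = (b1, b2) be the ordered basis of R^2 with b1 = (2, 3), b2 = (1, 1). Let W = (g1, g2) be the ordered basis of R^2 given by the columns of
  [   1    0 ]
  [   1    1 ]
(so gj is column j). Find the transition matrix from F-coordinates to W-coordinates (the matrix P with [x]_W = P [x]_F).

Column j of P is [bj]_W, since P maps F-coordinates to W-coordinates.
Expressing b1 in W: b1 = 2g1 + g2, so column 1 of P is (2, 1).
Doing the same for each bj gives P = [[2, 1], [1, 0]].

[[2, 1], [1, 0]]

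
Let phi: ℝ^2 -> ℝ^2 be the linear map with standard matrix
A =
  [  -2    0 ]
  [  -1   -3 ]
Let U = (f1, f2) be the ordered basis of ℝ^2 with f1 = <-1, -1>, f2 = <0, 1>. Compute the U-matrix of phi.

[[-2, 0], [2, -3]]

Let P have columns f1, f2. Then [phi]_U = P^(-1) A P.
Here det P = -1, so P^(-1) is integer; computing A P first and then P^(-1)(A P) gives [[-2, 0], [2, -3]].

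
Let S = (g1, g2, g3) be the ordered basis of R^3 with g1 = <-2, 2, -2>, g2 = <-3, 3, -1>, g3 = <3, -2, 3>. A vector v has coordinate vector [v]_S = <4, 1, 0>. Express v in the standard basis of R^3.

By definition v = 4g1 + g2 + 0·g3.
Summing componentwise gives <-11, 11, -9>.

<-11, 11, -9>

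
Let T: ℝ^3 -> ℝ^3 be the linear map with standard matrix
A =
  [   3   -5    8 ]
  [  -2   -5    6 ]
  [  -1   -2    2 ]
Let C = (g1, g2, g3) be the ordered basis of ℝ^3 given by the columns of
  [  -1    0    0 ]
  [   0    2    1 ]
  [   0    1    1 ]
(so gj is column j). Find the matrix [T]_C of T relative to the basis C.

With P the matrix whose columns are g1, ..., g3, [T]_C = P^(-1) A P.
Column by column: T(g1) = A g1 = <-3, 2, 1>; its C-coordinates <3, 1, 0> give column 1.
Continuing for each basis vector yields [T]_C = [[3, 2, -3], [1, -2, 1], [0, 0, -1]].

[[3, 2, -3], [1, -2, 1], [0, 0, -1]]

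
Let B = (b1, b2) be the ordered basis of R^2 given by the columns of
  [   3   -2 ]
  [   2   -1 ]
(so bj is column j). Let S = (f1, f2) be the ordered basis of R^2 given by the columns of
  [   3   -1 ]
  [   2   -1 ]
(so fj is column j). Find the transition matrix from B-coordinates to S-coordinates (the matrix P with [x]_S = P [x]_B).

Column j of P is [bj]_S, since P maps B-coordinates to S-coordinates.
Expressing b1 in S: b1 = f1 + 0·f2, so column 1 of P is <1, 0>.
Doing the same for each bj gives P = [[1, -1], [0, -1]].

[[1, -1], [0, -1]]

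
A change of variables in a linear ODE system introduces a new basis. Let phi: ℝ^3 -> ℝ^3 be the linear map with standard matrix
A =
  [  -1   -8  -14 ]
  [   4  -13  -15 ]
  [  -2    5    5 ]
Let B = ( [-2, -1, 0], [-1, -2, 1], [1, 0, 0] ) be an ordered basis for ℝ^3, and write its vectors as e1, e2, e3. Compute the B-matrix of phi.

[[-3, -1, 0], [-1, -3, -2], [3, -2, -3]]

With P the matrix whose columns are e1, ..., e3, [phi]_B = P^(-1) A P.
Column by column: phi(e1) = A e1 = [10, 5, -1]; its B-coordinates [-3, -1, 3] give column 1.
Continuing for each basis vector yields [phi]_B = [[-3, -1, 0], [-1, -3, -2], [3, -2, -3]].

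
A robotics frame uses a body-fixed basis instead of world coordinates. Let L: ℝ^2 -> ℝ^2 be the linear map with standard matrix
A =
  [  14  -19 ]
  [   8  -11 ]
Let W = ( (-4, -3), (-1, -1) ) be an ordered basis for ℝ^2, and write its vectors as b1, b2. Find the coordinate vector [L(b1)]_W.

(0, -1)

Column 1 of [L]_W is the W-coordinate vector of L(b1).
In standard coordinates L(b1) = A b1 = (1, 1).
Converting to W: (1, 1) = 0·b1 - b2, so the coordinate vector is (0, -1).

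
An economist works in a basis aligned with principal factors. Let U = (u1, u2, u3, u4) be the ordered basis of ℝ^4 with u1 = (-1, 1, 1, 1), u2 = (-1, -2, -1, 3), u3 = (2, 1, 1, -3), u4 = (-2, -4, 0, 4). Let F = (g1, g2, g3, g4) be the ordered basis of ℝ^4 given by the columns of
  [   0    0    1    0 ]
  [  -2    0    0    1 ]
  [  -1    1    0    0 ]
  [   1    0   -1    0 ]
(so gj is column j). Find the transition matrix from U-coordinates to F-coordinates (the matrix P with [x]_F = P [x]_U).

[[0, 2, -1, 2], [1, 1, 0, 2], [-1, -1, 2, -2], [1, 2, -1, 0]]

Column j of P is [uj]_F, since P maps U-coordinates to F-coordinates.
Expressing u1 in F: u1 = 0·g1 + g2 - g3 + g4, so column 1 of P is (0, 1, -1, 1).
Doing the same for each uj gives P = [[0, 2, -1, 2], [1, 1, 0, 2], [-1, -1, 2, -2], [1, 2, -1, 0]].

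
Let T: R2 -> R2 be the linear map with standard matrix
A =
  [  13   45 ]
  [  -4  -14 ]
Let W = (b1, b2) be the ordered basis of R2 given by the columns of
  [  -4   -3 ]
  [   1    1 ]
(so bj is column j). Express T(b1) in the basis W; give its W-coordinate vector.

Compute T(b1) = A b1 = (-7, 2) in standard coordinates.
Then write this in W-coordinates: solve for y in y_1 b1 + y_2 b2 = (-7, 2).
This gives y = (1, 1), which is column 1 of [T]_W.

(1, 1)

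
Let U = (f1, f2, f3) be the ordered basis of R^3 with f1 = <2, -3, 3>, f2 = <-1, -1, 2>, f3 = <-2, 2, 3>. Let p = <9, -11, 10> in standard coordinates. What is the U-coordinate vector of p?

We seek scalars with c_1 f1 + ... + c_3 f3 = p; equivalently solve M c = p where the columns of M are f1, ..., f3.
Solving this 3x3 system gives c = (4, -1, 0).
Check: 4f1 - f2 + 0·f3 = <9, -11, 10>.

<4, -1, 0>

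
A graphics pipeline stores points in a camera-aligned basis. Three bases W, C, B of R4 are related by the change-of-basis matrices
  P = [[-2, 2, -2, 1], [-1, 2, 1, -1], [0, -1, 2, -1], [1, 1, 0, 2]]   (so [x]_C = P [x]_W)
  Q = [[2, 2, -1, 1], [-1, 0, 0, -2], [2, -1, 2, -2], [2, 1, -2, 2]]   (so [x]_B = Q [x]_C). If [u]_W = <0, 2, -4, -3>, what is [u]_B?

Composing the changes, [u]_B = Q P [u]_W.
Q P = [[-5, 10, -4, 3], [0, -4, 2, -5], [-5, -2, -1, -3], [-3, 10, -7, 7]]; applying this to <0, 2, -4, -3> gives <27, -1, 9, 27>.

<27, -1, 9, 27>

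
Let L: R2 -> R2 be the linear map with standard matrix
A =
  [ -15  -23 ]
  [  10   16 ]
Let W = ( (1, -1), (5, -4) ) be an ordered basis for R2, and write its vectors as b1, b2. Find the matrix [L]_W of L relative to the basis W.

[[-2, 2], [2, 3]]

With P the matrix whose columns are b1, b2, [L]_W = P^(-1) A P.
Column by column: L(b1) = A b1 = (8, -6); its W-coordinates (-2, 2) give column 1.
Continuing for each basis vector yields [L]_W = [[-2, 2], [2, 3]].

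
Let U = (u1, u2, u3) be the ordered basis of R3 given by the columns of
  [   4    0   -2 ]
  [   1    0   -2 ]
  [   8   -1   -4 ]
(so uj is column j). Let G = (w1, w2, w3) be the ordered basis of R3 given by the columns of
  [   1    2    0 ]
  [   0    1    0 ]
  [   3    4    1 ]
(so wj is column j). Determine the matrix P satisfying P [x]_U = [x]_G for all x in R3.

[[2, 0, 2], [1, 0, -2], [-2, -1, -2]]

Let M have columns uj and N have columns wj. Then for every x, N [x]_G = x = M [x]_U, so P = N^(-1) M.
Since det N = 1, N^(-1) has integer entries; multiplying gives P = [[2, 0, 2], [1, 0, -2], [-2, -1, -2]].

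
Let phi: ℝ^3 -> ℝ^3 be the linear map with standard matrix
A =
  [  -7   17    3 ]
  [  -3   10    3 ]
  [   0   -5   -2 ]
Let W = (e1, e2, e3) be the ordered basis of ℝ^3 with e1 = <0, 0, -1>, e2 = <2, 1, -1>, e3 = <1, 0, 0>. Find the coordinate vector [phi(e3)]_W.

Compute phi(e3) = A e3 = <-7, -3, 0> in standard coordinates.
Then write this in W-coordinates: solve for y in y_1 e1 + ... + y_3 e3 = <-7, -3, 0>.
This gives y = <3, -3, -1>, which is column 3 of [phi]_W.

<3, -3, -1>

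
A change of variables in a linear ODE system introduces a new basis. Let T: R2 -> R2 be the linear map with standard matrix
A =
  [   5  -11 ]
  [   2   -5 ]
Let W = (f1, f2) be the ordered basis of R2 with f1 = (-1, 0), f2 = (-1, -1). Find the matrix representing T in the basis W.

With P the matrix whose columns are f1, f2, [T]_W = P^(-1) A P.
Column by column: T(f1) = A f1 = (-5, -2); its W-coordinates (3, 2) give column 1.
Continuing for each basis vector yields [T]_W = [[3, -3], [2, -3]].

[[3, -3], [2, -3]]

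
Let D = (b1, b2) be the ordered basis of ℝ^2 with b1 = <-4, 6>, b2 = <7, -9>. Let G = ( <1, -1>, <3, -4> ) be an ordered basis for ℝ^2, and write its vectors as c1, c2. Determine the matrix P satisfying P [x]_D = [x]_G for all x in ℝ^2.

Take x = bj: its D-coordinates are the j-th standard unit vector, so P e_j — column j of P — equals [bj]_G.
b1 = 2c1 - 2c2, giving column 1 = <2, -2>; repeating for each j gives P = [[2, 1], [-2, 2]].

[[2, 1], [-2, 2]]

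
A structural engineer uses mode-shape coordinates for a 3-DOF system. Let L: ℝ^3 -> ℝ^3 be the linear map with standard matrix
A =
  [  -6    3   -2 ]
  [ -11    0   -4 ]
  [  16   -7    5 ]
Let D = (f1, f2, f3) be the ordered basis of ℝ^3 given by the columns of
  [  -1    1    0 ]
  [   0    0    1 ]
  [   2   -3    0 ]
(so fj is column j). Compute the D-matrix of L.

With P the matrix whose columns are f1, ..., f3, [L]_D = P^(-1) A P.
Column by column: L(f1) = A f1 = (2, 3, -6); its D-coordinates (0, 2, 3) give column 1.
Continuing for each basis vector yields [L]_D = [[0, -1, -2], [2, -1, 1], [3, 1, 0]].

[[0, -1, -2], [2, -1, 1], [3, 1, 0]]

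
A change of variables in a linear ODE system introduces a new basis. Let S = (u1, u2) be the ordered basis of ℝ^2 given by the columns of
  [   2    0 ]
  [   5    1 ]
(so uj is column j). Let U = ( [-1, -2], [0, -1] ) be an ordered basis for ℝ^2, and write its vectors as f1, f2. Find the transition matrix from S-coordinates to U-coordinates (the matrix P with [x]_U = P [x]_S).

[[-2, 0], [-1, -1]]

Take x = uj: its S-coordinates are the j-th standard unit vector, so P e_j — column j of P — equals [uj]_U.
u1 = -2f1 - f2, giving column 1 = [-2, -1]; repeating for each j gives P = [[-2, 0], [-1, -1]].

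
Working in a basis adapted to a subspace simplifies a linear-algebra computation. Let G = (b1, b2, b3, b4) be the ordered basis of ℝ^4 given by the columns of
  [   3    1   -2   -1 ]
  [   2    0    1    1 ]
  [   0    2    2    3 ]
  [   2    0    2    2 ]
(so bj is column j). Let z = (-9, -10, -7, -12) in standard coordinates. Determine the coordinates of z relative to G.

Write z = c_1 b1 + ... + c_4 b4 and solve for the c_i.
Solving this 4x4 system gives c = (-4, -2, -3, 1).
Check: -4b1 - 2b2 - 3b3 + b4 = (-9, -10, -7, -12).

(-4, -2, -3, 1)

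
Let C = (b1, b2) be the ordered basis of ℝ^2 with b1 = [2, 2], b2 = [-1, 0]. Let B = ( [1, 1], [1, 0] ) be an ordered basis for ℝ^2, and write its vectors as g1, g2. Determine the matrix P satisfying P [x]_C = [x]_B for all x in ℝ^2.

Let M have columns bj and N have columns gj. Then for every x, N [x]_B = x = M [x]_C, so P = N^(-1) M.
Since det N = -1, N^(-1) has integer entries; multiplying gives P = [[2, 0], [0, -1]].

[[2, 0], [0, -1]]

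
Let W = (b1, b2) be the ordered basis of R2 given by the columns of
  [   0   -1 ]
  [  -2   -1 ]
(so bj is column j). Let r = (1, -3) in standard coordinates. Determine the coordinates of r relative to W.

We seek scalars with c_1 b1 + c_2 b2 = r; equivalently solve M c = r where the columns of M are b1, b2.
System: 0c_1 - c_2 = 1, -2c_1 - c_2 = -3; solving gives c_1 = 2, c_2 = -1.
Check: 2b1 - b2 = (1, -3).

(2, -1)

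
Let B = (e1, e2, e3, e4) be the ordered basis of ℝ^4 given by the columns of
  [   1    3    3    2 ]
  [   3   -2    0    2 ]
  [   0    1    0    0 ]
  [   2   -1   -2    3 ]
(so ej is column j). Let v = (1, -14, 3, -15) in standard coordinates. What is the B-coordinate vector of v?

(0, 3, 0, -4)

[v]_B is the unique c with M c = v, where M has columns e1, ..., e4.
Solving this 4x4 system gives c = (0, 3, 0, -4).
Check: 0·e1 + 3e2 + 0·e3 - 4e4 = (1, -14, 3, -15).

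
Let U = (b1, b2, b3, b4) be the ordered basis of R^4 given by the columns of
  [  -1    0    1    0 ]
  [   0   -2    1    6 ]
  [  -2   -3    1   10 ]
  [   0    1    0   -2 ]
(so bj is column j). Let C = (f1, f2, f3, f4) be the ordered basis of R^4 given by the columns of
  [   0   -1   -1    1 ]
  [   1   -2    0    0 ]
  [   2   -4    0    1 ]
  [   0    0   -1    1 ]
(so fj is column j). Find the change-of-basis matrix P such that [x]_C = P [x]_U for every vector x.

[[2, 0, -1, 2], [1, 1, -1, -2], [-2, 0, -1, 0], [-2, 1, -1, -2]]

Column j of P is [bj]_C, since P maps U-coordinates to C-coordinates.
Expressing b1 in C: b1 = 2f1 + f2 - 2f3 - 2f4, so column 1 of P is (2, 1, -2, -2).
Doing the same for each bj gives P = [[2, 0, -1, 2], [1, 1, -1, -2], [-2, 0, -1, 0], [-2, 1, -1, -2]].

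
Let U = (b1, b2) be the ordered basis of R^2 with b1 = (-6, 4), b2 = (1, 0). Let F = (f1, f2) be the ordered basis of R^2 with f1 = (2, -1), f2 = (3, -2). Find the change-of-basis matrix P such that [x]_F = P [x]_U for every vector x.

Column j of P is [bj]_F, since P maps U-coordinates to F-coordinates.
Expressing b1 in F: b1 = 0·f1 - 2f2, so column 1 of P is (0, -2).
Doing the same for each bj gives P = [[0, 2], [-2, -1]].

[[0, 2], [-2, -1]]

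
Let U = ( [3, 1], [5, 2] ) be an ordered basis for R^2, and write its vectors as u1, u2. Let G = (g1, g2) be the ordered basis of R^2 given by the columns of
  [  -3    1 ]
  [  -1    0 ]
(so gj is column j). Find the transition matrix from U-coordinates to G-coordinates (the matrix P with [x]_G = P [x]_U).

Let M have columns uj and N have columns gj. Then for every x, N [x]_G = x = M [x]_U, so P = N^(-1) M.
Since det N = 1, N^(-1) has integer entries; multiplying gives P = [[-1, -2], [0, -1]].

[[-1, -2], [0, -1]]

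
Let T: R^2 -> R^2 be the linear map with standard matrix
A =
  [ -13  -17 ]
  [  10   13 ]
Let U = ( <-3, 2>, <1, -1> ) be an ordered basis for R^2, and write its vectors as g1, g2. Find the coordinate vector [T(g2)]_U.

Column 2 of [T]_U is the U-coordinate vector of T(g2).
In standard coordinates T(g2) = A g2 = <4, -3>.
Converting to U: <4, -3> = -g1 + g2, so the coordinate vector is <-1, 1>.

<-1, 1>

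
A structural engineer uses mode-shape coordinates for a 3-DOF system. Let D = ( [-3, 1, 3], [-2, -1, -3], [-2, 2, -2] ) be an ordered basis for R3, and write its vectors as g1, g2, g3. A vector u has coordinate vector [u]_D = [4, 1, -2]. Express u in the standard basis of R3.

By definition u = 4g1 + g2 - 2g3.
Summing componentwise gives [-10, -1, 13].

[-10, -1, 13]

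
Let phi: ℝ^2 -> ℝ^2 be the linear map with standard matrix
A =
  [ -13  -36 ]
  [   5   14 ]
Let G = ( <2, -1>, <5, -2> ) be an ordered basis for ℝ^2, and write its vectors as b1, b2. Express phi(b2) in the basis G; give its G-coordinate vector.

Column 2 of [phi]_G is the G-coordinate vector of phi(b2).
In standard coordinates phi(b2) = A b2 = <7, -3>.
Converting to G: <7, -3> = b1 + b2, so the coordinate vector is <1, 1>.

<1, 1>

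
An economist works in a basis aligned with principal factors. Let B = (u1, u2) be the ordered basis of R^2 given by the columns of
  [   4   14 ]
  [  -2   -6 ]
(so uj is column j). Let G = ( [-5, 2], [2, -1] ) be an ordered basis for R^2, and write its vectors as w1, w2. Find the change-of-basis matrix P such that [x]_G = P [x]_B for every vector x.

[[0, -2], [2, 2]]

Let M have columns uj and N have columns wj. Then for every x, N [x]_G = x = M [x]_B, so P = N^(-1) M.
Since det N = 1, N^(-1) has integer entries; multiplying gives P = [[0, -2], [2, 2]].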